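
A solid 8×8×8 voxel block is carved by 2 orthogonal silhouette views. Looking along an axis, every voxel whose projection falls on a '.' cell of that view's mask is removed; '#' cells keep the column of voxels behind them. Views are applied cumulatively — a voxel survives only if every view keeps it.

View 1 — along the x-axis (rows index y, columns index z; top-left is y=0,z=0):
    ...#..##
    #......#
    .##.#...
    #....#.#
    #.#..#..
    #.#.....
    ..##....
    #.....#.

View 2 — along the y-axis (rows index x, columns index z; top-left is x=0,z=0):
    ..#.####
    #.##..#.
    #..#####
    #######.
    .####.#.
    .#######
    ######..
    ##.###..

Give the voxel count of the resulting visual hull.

before carving: 512 voxels (8×8×8)
carve view 1 (along x, YZ-mask fill 20/64): 160 voxels remain
carve view 2 (along y, XZ-mask fill 45/64): 108 voxels remain

voxel count = 108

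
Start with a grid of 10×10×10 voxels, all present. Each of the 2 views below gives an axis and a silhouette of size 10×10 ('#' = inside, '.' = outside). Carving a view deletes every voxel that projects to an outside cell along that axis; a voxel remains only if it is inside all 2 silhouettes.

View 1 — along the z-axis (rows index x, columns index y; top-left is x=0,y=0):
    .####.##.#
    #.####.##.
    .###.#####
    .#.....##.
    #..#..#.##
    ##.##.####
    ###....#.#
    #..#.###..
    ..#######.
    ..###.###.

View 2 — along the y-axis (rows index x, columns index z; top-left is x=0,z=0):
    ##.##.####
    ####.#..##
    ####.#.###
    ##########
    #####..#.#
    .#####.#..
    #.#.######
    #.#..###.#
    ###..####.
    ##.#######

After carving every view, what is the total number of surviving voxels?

start: 10×10×10 = 1000 voxels
  1. axis=2 (XY plane), |mask|=61  ⇒  voxels=610
  2. axis=1 (XZ plane), |mask|=76  ⇒  voxels=455

455 voxels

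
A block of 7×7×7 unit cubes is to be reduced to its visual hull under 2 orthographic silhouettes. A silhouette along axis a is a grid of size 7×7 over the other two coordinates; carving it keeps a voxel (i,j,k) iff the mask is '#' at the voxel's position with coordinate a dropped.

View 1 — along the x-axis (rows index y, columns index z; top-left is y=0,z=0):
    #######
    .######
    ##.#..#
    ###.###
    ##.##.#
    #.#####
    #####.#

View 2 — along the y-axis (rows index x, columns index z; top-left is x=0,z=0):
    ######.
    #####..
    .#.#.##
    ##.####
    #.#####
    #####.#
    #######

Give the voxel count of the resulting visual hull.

before carving: 343 voxels (7×7×7)
carve view 1 (along x, YZ-mask fill 40/49): 280 voxels remain
carve view 2 (along y, XZ-mask fill 40/49): 230 voxels remain

voxel count = 230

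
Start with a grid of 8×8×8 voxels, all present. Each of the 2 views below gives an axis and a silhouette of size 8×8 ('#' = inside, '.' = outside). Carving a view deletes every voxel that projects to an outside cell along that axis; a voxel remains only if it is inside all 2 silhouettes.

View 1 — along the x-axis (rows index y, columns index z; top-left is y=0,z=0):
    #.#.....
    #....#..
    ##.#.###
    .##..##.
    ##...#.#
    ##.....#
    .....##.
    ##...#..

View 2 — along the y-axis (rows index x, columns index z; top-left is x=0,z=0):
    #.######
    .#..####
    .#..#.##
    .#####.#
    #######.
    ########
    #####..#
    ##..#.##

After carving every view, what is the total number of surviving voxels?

|visual hull| = 149

full grid |V| = 512
after view 1 [x-axis, 26 of 64 cells solid] → remaining = 208
after view 2 [y-axis, 48 of 64 cells solid] → remaining = 149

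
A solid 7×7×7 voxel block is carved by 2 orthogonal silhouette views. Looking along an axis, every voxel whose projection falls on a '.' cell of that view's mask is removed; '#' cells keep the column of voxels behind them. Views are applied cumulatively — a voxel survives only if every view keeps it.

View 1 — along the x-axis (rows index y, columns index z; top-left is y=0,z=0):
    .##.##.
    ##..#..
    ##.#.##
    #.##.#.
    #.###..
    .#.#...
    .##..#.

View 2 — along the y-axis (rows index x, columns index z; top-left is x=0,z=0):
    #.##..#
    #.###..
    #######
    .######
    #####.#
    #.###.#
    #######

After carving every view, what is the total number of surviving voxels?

voxel count = 136

before carving: 343 voxels (7×7×7)
step 1: project along x, AND mask (25/49) → |grid| = 175
step 2: project along y, AND mask (39/49) → |grid| = 136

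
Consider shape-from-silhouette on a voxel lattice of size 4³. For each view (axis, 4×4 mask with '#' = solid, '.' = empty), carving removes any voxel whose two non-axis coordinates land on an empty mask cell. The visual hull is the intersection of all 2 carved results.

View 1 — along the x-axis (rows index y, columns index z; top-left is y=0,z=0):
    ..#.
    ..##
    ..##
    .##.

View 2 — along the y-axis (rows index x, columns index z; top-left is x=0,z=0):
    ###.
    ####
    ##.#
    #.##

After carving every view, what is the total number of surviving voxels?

start: 4×4×4 = 64 voxels
V1 x: intersect with YZ mask (7 set) -- 28 left
V2 y: intersect with XZ mask (13 set) -- 21 left

21 voxels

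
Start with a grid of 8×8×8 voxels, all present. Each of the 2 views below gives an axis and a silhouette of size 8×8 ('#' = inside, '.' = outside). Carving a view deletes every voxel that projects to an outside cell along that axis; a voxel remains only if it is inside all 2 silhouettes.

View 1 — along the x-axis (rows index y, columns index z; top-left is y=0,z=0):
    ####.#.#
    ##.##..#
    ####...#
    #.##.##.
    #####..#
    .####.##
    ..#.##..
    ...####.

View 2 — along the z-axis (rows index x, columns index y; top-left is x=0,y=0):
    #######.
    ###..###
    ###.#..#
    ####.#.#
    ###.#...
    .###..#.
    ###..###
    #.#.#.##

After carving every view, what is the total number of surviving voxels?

start: 8×8×8 = 512 voxels
step 1: project along x, AND mask (40/64) → |grid| = 320
step 2: project along z, AND mask (43/64) → |grid| = 215

|visual hull| = 215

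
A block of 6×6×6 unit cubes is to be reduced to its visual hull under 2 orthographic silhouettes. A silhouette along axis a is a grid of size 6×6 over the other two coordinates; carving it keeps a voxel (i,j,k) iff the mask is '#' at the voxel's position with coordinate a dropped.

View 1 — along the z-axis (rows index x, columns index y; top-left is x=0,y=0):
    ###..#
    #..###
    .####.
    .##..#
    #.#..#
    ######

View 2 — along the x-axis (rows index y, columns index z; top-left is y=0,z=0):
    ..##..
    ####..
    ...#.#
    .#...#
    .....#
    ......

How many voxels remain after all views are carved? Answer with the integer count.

remaining voxels: 43

start: 6×6×6 = 216 voxels
[1] z-view keeps 24 columns → grid now 144
[2] x-view keeps 11 columns → grid now 43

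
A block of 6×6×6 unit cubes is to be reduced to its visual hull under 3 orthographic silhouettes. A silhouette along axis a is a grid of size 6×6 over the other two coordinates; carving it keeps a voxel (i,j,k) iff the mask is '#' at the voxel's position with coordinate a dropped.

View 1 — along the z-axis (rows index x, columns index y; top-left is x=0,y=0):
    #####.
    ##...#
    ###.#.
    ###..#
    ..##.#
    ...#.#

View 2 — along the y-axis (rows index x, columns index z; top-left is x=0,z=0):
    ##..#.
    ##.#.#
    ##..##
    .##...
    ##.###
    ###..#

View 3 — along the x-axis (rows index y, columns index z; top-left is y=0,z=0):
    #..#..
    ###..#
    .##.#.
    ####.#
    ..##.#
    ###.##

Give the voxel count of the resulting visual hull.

full grid |V| = 216
step 1: project along z, AND mask (21/36) → |grid| = 126
step 2: project along y, AND mask (22/36) → |grid| = 74
step 3: project along x, AND mask (22/36) → |grid| = 46

voxel count = 46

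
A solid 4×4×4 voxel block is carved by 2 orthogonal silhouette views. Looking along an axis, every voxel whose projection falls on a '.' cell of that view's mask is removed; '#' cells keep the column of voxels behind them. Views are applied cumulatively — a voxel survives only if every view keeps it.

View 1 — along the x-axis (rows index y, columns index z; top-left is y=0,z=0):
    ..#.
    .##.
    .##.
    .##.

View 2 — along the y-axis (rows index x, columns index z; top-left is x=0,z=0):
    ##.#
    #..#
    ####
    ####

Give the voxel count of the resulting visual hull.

voxel count = 17

before carving: 64 voxels (4×4×4)
V1 x: intersect with YZ mask (7 set) -- 28 left
V2 y: intersect with XZ mask (13 set) -- 17 left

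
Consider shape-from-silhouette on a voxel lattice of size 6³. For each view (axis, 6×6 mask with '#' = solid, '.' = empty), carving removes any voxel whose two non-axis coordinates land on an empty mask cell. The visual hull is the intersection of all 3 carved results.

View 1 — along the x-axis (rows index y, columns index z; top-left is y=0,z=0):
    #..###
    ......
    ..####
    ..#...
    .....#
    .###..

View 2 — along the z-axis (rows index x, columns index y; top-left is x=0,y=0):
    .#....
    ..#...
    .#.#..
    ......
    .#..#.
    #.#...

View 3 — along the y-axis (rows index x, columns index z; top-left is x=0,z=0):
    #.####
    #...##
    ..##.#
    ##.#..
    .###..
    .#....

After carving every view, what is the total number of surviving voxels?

|visual hull| = 3

full grid |V| = 216
carve view 1 (along x, YZ-mask fill 13/36): 78 voxels remain
carve view 2 (along z, XY-mask fill 8/36): 14 voxels remain
carve view 3 (along y, XZ-mask fill 18/36): 3 voxels remain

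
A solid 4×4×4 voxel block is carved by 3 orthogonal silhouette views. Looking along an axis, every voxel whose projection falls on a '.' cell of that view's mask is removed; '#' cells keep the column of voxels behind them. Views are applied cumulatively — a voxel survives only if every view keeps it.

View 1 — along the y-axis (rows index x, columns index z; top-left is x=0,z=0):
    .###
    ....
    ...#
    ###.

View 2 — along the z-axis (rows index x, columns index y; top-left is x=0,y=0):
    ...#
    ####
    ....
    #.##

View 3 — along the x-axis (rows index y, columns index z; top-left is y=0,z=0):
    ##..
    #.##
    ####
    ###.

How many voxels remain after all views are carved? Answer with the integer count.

voxel count = 10

full grid |V| = 64
carve view 1 (along y, XZ-mask fill 7/16): 28 voxels remain
carve view 2 (along z, XY-mask fill 8/16): 12 voxels remain
carve view 3 (along x, YZ-mask fill 12/16): 10 voxels remain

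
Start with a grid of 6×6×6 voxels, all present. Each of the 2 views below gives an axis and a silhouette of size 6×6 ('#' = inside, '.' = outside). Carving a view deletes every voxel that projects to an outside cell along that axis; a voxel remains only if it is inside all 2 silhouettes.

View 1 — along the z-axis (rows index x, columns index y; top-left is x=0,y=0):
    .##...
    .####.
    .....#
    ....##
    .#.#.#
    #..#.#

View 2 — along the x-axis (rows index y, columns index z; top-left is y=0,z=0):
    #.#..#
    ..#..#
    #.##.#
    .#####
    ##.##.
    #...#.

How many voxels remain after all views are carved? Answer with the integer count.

initial block: 6^3 = 216
[1] z-view keeps 15 columns → grid now 90
[2] x-view keeps 20 columns → grid now 48

voxel count = 48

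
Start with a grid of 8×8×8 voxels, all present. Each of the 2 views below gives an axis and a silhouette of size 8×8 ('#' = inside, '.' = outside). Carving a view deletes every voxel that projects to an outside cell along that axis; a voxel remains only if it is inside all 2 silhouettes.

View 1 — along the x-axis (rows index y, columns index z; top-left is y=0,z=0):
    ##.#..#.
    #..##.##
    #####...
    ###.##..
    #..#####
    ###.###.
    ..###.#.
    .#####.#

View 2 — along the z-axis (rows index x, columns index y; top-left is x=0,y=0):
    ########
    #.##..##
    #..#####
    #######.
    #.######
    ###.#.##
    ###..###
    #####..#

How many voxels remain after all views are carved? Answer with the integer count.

voxel count = 258

before carving: 512 voxels (8×8×8)
carve view 1 (along x, YZ-mask fill 41/64): 328 voxels remain
carve view 2 (along z, XY-mask fill 51/64): 258 voxels remain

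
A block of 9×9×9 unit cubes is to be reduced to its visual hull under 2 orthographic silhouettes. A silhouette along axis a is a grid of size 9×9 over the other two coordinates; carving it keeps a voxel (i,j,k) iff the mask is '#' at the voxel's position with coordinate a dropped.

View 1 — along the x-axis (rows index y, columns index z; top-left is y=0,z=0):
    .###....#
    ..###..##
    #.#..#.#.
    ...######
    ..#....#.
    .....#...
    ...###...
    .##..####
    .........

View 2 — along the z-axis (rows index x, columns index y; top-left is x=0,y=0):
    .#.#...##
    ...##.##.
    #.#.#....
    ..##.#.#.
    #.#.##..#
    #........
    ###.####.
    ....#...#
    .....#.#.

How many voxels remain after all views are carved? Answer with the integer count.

|visual hull| = 110

initial block: 9^3 = 729
[1] x-view keeps 31 columns → grid now 279
[2] z-view keeps 32 columns → grid now 110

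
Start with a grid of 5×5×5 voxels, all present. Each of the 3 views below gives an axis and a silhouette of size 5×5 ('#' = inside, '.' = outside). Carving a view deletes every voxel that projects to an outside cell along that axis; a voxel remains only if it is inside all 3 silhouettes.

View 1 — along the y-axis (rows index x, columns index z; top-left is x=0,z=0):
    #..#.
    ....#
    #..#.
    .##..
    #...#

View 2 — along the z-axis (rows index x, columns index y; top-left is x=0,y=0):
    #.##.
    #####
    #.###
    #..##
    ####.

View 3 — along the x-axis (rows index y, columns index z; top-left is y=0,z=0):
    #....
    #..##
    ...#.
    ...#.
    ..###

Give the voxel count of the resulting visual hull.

remaining voxels: 13

full grid |V| = 125
after view 1 [y-axis, 9 of 25 cells solid] → remaining = 45
after view 2 [z-axis, 19 of 25 cells solid] → remaining = 33
after view 3 [x-axis, 9 of 25 cells solid] → remaining = 13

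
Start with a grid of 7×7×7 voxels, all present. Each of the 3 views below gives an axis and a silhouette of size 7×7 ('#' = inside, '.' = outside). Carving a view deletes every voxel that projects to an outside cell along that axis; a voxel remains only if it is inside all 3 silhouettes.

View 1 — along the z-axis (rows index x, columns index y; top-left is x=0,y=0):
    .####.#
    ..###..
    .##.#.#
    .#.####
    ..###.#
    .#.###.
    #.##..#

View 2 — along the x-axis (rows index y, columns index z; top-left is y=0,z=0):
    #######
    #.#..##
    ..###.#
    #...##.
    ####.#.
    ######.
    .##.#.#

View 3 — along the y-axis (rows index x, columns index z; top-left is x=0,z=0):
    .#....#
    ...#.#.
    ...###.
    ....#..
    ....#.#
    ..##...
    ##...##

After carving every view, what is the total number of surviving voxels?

remaining voxels: 37

full grid |V| = 343
[1] z-view keeps 29 columns → grid now 203
[2] x-view keeps 33 columns → grid now 123
[3] y-view keeps 16 columns → grid now 37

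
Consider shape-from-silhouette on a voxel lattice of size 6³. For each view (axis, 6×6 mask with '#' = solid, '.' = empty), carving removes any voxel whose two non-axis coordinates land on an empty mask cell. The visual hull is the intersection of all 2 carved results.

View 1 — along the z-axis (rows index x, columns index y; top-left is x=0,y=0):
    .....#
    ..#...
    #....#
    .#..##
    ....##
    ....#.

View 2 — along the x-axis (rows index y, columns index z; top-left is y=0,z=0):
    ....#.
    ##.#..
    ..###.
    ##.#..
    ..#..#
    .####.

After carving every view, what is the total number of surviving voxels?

|visual hull| = 29

initial block: 6^3 = 216
[1] z-view keeps 10 columns → grid now 60
[2] x-view keeps 16 columns → grid now 29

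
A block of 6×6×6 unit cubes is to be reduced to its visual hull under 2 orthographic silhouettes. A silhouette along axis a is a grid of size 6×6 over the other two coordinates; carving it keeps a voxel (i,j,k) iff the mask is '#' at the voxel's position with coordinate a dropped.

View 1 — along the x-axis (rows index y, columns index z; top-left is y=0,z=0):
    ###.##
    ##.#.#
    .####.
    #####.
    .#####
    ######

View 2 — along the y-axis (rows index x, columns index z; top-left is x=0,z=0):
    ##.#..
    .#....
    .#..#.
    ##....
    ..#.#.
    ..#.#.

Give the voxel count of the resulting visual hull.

voxel count = 62

initial block: 6^3 = 216
after view 1 [x-axis, 29 of 36 cells solid] → remaining = 174
after view 2 [y-axis, 12 of 36 cells solid] → remaining = 62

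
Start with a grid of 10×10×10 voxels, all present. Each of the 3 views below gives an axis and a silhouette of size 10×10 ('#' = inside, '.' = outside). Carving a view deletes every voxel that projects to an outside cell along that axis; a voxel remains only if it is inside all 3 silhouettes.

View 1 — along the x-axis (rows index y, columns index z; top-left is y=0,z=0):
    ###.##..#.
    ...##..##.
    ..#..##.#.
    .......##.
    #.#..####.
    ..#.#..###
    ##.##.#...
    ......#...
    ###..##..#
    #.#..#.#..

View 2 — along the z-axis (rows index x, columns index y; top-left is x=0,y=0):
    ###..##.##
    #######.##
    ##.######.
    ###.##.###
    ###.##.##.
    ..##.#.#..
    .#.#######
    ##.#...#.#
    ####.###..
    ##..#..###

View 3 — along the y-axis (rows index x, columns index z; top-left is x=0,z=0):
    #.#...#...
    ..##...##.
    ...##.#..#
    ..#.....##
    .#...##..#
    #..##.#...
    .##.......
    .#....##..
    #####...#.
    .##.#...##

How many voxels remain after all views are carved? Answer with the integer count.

full grid |V| = 1000
step 1: project along x, AND mask (43/100) → |grid| = 430
step 2: project along z, AND mask (69/100) → |grid| = 295
step 3: project along y, AND mask (38/100) → |grid| = 112

remaining voxels: 112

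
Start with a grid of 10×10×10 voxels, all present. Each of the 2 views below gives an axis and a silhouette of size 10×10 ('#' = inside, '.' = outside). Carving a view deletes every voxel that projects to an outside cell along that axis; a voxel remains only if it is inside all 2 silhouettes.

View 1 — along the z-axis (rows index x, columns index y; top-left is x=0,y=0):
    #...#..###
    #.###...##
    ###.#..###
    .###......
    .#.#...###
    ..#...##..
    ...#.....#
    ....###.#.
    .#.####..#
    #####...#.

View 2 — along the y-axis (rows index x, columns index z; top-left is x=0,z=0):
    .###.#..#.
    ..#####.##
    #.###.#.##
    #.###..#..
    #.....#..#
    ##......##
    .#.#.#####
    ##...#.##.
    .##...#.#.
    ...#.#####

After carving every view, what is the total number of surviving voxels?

initial block: 10^3 = 1000
carve view 1 (along z, XY-mask fill 47/100): 470 voxels remain
carve view 2 (along y, XZ-mask fill 53/100): 252 voxels remain

voxel count = 252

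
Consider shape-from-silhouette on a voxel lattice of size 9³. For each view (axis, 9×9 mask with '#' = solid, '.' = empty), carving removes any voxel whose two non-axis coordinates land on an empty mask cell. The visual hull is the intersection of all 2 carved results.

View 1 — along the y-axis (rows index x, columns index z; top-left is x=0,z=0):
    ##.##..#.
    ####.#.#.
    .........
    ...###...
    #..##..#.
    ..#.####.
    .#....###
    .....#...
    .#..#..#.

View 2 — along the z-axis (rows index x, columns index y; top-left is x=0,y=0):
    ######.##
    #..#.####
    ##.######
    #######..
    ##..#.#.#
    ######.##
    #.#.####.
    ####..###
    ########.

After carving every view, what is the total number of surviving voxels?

remaining voxels: 212

before carving: 729 voxels (9×9×9)
after view 1 [y-axis, 31 of 81 cells solid] → remaining = 279
after view 2 [z-axis, 63 of 81 cells solid] → remaining = 212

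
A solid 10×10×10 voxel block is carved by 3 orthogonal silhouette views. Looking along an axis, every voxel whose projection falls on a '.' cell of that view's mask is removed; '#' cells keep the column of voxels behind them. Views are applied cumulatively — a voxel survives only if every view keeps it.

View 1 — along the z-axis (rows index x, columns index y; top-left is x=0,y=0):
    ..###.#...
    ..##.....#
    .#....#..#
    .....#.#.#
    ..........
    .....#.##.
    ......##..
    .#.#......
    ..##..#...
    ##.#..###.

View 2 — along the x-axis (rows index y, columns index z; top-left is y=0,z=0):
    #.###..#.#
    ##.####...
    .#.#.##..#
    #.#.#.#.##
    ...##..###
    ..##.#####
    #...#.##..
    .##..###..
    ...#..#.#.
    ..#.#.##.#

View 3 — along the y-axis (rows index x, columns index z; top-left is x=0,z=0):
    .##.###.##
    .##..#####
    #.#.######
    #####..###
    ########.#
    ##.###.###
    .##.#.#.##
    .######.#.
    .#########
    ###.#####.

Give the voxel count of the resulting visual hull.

before carving: 1000 voxels (10×10×10)
step 1: project along z, AND mask (29/100) → |grid| = 290
step 2: project along x, AND mask (52/100) → |grid| = 149
step 3: project along y, AND mask (77/100) → |grid| = 113

voxel count = 113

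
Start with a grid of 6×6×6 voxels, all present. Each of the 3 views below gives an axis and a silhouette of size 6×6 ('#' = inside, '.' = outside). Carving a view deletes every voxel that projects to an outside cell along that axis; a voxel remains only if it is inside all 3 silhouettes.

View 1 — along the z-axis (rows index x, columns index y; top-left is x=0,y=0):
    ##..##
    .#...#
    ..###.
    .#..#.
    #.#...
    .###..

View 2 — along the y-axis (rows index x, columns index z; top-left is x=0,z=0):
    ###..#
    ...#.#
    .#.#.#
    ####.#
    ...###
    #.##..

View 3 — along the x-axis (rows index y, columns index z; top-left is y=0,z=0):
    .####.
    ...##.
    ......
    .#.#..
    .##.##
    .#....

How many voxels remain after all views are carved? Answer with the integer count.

before carving: 216 voxels (6×6×6)
carve view 1 (along z, XY-mask fill 16/36): 96 voxels remain
carve view 2 (along y, XZ-mask fill 20/36): 54 voxels remain
carve view 3 (along x, YZ-mask fill 13/36): 19 voxels remain

|visual hull| = 19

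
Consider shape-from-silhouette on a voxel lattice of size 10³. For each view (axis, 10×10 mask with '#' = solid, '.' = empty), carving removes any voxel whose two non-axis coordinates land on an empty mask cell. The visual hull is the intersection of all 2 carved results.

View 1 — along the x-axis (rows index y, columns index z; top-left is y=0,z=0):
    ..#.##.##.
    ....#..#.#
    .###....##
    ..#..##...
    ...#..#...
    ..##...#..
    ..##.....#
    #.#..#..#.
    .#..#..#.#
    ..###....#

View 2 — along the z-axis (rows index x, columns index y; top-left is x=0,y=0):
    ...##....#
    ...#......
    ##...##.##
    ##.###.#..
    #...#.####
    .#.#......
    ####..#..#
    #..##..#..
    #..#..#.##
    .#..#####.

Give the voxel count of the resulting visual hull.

before carving: 1000 voxels (10×10×10)
V1 x: intersect with YZ mask (36 set) -- 360 left
V2 z: intersect with XY mask (45 set) -- 157 left

remaining voxels: 157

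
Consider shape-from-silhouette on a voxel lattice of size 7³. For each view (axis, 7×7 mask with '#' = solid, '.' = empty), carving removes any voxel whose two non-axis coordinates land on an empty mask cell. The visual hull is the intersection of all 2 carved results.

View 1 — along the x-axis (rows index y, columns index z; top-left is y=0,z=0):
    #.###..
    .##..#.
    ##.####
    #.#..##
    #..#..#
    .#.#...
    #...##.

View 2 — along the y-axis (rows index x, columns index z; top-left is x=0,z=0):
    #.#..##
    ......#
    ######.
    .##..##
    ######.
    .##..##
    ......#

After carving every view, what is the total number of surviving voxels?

start: 7×7×7 = 343 voxels
carve view 1 (along x, YZ-mask fill 25/49): 175 voxels remain
carve view 2 (along y, XZ-mask fill 26/49): 91 voxels remain

91 voxels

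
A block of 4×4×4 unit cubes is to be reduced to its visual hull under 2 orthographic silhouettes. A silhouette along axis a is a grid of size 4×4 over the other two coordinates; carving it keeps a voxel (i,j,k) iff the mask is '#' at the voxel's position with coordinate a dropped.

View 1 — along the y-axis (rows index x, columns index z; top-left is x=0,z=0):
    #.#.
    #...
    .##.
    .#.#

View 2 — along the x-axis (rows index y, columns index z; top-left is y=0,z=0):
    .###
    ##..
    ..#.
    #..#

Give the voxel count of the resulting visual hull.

initial block: 4^3 = 64
V1 y: intersect with XZ mask (7 set) -- 28 left
V2 x: intersect with YZ mask (8 set) -- 14 left

|visual hull| = 14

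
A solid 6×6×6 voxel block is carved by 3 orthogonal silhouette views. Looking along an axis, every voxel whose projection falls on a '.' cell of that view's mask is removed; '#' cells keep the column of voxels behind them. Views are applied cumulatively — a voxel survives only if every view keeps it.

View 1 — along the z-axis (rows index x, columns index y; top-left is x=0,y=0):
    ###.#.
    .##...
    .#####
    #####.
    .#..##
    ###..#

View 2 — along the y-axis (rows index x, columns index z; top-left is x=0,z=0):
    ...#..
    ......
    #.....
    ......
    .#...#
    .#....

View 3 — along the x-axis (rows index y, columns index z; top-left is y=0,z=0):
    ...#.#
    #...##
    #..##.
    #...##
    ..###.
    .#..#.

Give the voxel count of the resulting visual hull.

|visual hull| = 9

initial block: 6^3 = 216
carve view 1 (along z, XY-mask fill 23/36): 138 voxels remain
carve view 2 (along y, XZ-mask fill 5/36): 19 voxels remain
carve view 3 (along x, YZ-mask fill 16/36): 9 voxels remain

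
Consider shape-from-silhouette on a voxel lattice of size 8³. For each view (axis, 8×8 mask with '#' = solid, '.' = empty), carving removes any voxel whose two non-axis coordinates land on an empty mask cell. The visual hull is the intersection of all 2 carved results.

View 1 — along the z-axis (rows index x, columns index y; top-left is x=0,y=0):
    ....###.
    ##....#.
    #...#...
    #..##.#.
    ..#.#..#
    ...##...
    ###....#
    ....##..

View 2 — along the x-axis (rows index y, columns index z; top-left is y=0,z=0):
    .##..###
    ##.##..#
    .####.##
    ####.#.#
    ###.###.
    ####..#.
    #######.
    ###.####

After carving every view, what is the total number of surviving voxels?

before carving: 512 voxels (8×8×8)
step 1: project along z, AND mask (23/64) → |grid| = 184
step 2: project along x, AND mask (47/64) → |grid| = 135

|visual hull| = 135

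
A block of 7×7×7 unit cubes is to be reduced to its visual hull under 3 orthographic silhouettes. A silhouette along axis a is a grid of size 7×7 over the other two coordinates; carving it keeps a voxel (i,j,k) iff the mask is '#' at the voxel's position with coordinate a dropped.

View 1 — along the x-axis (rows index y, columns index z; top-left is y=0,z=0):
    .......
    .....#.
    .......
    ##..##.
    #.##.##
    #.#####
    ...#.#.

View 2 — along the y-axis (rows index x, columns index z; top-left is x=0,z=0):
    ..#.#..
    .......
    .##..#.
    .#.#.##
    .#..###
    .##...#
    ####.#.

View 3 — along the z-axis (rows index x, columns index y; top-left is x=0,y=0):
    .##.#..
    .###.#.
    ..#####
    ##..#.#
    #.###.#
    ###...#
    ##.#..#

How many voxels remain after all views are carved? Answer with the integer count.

initial block: 7^3 = 343
V1 x: intersect with YZ mask (18 set) -- 126 left
V2 y: intersect with XZ mask (21 set) -- 52 left
V3 z: intersect with XY mask (29 set) -- 26 left

voxel count = 26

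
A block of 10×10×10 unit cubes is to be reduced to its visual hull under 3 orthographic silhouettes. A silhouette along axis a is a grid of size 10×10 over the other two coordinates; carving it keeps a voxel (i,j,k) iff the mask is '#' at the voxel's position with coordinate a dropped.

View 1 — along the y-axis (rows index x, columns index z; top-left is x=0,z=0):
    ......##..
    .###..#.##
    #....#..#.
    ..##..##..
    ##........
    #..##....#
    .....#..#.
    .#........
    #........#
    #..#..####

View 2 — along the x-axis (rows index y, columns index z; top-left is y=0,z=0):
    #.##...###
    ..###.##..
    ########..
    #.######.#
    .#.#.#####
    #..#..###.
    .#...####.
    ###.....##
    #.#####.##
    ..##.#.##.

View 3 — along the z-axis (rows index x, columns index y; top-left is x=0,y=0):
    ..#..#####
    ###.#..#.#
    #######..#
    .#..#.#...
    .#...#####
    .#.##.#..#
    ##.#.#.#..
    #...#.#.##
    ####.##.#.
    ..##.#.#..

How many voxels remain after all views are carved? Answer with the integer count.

full grid |V| = 1000
[1] y-view keeps 32 columns → grid now 320
[2] x-view keeps 62 columns → grid now 204
[3] z-view keeps 55 columns → grid now 99

voxel count = 99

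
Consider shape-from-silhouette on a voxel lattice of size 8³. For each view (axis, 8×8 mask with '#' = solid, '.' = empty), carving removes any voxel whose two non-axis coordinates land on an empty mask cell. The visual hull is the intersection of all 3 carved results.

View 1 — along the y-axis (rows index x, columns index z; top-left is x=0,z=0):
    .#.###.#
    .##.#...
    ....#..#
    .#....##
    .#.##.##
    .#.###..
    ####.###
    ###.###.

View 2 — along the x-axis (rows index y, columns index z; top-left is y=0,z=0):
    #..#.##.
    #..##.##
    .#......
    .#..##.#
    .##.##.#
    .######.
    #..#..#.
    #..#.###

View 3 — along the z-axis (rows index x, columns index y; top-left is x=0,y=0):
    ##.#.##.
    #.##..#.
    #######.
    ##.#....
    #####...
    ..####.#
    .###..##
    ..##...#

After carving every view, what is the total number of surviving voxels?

voxel count = 78

start: 8×8×8 = 512 voxels
carve view 1 (along y, XZ-mask fill 35/64): 280 voxels remain
carve view 2 (along x, YZ-mask fill 33/64): 146 voxels remain
carve view 3 (along z, XY-mask fill 37/64): 78 voxels remain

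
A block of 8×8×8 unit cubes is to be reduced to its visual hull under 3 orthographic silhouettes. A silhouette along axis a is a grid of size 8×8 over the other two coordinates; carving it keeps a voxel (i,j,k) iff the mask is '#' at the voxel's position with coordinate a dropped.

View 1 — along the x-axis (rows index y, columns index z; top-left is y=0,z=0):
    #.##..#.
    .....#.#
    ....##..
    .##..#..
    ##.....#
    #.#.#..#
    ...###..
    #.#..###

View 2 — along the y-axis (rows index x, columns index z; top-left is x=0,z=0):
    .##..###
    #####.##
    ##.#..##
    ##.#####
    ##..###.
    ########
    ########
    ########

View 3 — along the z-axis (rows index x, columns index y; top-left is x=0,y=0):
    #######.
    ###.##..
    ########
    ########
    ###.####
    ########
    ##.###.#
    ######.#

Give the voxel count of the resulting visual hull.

before carving: 512 voxels (8×8×8)
[1] x-view keeps 26 columns → grid now 208
[2] y-view keeps 53 columns → grid now 168
[3] z-view keeps 56 columns → grid now 146

remaining voxels: 146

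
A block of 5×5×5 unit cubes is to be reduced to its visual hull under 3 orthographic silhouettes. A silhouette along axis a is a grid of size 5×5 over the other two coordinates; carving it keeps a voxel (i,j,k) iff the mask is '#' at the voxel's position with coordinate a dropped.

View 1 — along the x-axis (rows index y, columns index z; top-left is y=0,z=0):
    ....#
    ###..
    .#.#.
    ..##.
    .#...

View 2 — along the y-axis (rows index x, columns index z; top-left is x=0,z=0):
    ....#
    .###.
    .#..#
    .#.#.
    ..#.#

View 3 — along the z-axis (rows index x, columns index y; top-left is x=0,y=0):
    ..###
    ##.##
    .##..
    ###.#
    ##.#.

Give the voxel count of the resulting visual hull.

14 voxels

initial block: 5^3 = 125
step 1: project along x, AND mask (9/25) → |grid| = 45
step 2: project along y, AND mask (10/25) → |grid| = 20
step 3: project along z, AND mask (16/25) → |grid| = 14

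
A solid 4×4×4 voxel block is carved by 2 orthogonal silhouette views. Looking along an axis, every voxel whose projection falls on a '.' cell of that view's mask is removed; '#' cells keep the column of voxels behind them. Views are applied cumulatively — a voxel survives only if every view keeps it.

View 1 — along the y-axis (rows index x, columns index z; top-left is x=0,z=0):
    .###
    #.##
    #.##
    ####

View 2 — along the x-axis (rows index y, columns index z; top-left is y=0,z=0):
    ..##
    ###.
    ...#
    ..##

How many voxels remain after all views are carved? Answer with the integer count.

start: 4×4×4 = 64 voxels
step 1: project along y, AND mask (13/16) → |grid| = 52
step 2: project along x, AND mask (8/16) → |grid| = 29

|visual hull| = 29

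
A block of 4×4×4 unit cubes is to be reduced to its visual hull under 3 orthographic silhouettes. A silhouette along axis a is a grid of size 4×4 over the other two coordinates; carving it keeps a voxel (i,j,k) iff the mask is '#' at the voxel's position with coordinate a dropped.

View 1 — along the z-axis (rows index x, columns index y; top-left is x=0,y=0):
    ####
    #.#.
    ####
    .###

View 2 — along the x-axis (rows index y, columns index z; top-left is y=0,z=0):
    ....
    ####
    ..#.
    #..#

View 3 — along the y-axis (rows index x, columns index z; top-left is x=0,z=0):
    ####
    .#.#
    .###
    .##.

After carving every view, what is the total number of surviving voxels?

voxel count = 15

start: 4×4×4 = 64 voxels
carve view 1 (along z, XY-mask fill 13/16): 52 voxels remain
carve view 2 (along x, YZ-mask fill 7/16): 22 voxels remain
carve view 3 (along y, XZ-mask fill 11/16): 15 voxels remain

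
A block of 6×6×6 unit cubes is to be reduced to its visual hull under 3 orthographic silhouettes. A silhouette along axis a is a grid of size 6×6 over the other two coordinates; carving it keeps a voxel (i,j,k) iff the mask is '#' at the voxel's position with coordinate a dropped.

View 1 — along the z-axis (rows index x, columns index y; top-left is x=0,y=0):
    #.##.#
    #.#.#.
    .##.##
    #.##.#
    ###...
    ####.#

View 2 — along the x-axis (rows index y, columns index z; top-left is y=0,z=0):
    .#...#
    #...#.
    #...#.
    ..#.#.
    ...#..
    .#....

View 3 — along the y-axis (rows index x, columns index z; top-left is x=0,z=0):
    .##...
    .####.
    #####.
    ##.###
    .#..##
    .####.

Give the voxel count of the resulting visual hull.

before carving: 216 voxels (6×6×6)
  1. axis=2 (XY plane), |mask|=23  ⇒  voxels=138
  2. axis=0 (YZ plane), |mask|=10  ⇒  voxels=40
  3. axis=1 (XZ plane), |mask|=23  ⇒  voxels=28

remaining voxels: 28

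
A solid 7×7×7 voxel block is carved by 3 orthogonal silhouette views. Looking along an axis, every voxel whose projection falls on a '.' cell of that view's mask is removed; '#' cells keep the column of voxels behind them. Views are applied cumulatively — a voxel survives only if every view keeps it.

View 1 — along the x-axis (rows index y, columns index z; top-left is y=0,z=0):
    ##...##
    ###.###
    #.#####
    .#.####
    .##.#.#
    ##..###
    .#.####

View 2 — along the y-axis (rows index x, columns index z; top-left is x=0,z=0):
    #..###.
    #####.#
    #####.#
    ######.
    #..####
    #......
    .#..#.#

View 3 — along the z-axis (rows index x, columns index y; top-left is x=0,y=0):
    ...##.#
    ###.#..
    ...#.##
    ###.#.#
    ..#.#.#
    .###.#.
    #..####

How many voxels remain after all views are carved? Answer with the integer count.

start: 7×7×7 = 343 voxels
  1. axis=0 (YZ plane), |mask|=35  ⇒  voxels=245
  2. axis=1 (XZ plane), |mask|=31  ⇒  voxels=154
  3. axis=2 (XY plane), |mask|=27  ⇒  voxels=84

remaining voxels: 84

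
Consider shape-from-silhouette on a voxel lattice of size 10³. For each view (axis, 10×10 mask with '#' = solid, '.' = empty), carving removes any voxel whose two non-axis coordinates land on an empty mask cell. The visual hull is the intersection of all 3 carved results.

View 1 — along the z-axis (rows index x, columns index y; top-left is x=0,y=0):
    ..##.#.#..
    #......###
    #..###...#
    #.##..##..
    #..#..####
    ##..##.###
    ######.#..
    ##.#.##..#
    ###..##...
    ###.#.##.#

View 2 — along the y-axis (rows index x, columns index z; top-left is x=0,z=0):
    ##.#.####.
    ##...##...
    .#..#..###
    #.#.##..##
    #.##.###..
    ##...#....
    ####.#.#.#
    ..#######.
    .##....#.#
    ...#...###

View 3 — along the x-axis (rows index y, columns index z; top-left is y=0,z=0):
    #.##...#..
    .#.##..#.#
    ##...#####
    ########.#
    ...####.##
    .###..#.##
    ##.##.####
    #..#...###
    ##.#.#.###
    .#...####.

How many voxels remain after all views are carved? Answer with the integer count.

before carving: 1000 voxels (10×10×10)
[1] z-view keeps 56 columns → grid now 560
[2] y-view keeps 53 columns → grid now 295
[3] x-view keeps 62 columns → grid now 185

voxel count = 185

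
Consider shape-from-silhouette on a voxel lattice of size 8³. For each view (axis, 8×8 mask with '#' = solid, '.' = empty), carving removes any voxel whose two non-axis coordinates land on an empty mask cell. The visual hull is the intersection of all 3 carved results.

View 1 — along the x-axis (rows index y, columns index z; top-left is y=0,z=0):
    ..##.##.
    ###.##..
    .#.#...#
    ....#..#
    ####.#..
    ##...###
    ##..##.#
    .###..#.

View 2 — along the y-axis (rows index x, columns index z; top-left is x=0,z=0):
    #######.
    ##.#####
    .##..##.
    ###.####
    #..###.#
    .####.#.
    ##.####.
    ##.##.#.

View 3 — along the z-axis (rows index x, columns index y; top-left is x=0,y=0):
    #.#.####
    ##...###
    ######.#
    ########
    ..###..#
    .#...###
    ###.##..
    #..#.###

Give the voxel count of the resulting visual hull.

voxel count = 136

start: 8×8×8 = 512 voxels
step 1: project along x, AND mask (33/64) → |grid| = 264
step 2: project along y, AND mask (46/64) → |grid| = 190
step 3: project along z, AND mask (44/64) → |grid| = 136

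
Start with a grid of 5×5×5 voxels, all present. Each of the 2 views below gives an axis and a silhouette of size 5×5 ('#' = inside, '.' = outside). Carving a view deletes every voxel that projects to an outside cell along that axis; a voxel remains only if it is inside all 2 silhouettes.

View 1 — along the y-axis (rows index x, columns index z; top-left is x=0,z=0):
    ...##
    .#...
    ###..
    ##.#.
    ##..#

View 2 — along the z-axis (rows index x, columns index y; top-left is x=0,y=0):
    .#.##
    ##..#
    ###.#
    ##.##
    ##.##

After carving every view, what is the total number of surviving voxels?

remaining voxels: 45

full grid |V| = 125
V1 y: intersect with XZ mask (12 set) -- 60 left
V2 z: intersect with XY mask (18 set) -- 45 left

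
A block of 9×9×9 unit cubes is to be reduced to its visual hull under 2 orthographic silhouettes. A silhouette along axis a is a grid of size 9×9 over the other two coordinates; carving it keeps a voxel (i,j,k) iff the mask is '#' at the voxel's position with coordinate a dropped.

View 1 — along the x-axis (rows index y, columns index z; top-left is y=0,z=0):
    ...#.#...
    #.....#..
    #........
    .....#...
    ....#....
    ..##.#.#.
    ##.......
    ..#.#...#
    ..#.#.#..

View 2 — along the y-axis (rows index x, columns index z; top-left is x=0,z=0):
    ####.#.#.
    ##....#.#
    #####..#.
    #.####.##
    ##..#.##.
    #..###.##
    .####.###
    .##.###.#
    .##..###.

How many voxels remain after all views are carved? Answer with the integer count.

remaining voxels: 108

full grid |V| = 729
after view 1 [x-axis, 19 of 81 cells solid] → remaining = 171
after view 2 [y-axis, 52 of 81 cells solid] → remaining = 108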